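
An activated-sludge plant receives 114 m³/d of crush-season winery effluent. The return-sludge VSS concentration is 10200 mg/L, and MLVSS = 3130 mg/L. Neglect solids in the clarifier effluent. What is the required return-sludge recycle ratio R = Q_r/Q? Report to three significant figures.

R ≈ 0.443

Mass balance around the secondary clarifier (neglecting effluent solids): R = X / (X_r − X) = 3130 / (10200 − 3130) = 0.4427.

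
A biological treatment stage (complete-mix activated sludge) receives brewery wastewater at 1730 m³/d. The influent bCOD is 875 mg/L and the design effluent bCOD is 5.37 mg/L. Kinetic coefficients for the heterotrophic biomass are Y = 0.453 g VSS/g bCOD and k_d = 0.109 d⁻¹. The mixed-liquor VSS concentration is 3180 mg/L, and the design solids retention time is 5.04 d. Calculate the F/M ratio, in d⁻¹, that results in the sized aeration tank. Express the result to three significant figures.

F/M ≈ 0.683 d⁻¹

From the SRT design equation V = Y Q (S₀−S) θ_c / [X (1 + k_d θ_c)] = 0.453 × 1730 × (875 − 5.37) × 5.04 / [3180 × (1 + 0.109 × 5.04)] = 3.43×10^6 / 4927 = 697.2 m³.
F/M = Q·S₀ / (V·X) = 1730 × 875 / (697.2 × 3180) = 0.6828 g bCOD·(g VSS·d)⁻¹.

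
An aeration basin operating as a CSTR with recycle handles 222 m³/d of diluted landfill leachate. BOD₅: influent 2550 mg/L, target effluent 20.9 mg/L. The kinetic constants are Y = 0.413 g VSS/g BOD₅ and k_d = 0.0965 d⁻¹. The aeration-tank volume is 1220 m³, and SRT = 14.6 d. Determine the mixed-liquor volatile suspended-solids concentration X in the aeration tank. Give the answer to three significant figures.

From V·X·(1 + k_d·θ_c) = Y·Q·(S₀ − S)·θ_c: X = 0.413 × 222 × (2550 − 20.9) × 14.6 / [1220 × (1 + 0.0965 × 14.6)] = 1152 mg/L.

X ≈ 1150 mg/L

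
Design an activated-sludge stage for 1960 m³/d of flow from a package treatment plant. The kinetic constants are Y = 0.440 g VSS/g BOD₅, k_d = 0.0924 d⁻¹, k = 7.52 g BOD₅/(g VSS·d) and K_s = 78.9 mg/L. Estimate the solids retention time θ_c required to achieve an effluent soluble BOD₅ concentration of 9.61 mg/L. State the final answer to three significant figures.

θ_c ≈ 3.75 d

At the target effluent, Y k S/(K_s+S) = 0.440×7.52×9.61/88.51 = 0.3593 d⁻¹.
θ_c = 1/(μ − k_d) = 1/(0.3593 − 0.0924) = 1/0.2669 = 3.747 d.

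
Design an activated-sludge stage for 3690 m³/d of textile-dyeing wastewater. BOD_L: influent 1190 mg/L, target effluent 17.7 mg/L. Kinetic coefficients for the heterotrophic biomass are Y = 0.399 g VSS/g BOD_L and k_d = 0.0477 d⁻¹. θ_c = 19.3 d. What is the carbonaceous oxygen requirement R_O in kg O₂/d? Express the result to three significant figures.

The observed yield is Y_obs = Y/(1 + k_d·θ_c) = 0.399 / (1 + 0.0477 × 19.3) = 0.399 / 1.921 = 0.2077 g VSS per g BOD_L removed.
Substrate removed = Q·(S₀ − S) = 3690 m³/d × (1190 − 17.7) g/m³ = 4.33×10^6 g/d = 4326 kg/d.
Net sludge production P_X = 0.2077 × 4326 = 898.7 kg VSS/d.
R_O = Q·(S₀ − S) − 1.42·P_X = 4326 − 1.42 × 898.7 = 3050 kg O₂/d.

R_O ≈ 3050 kg O₂/d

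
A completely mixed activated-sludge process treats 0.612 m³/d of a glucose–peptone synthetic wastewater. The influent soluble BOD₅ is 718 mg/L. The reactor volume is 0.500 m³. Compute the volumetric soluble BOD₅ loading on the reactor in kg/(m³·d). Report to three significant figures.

Volumetric loading L_v = Q·S₀ / V = 0.612 × 718 g/m³ / 0.5000 m³ = 878.8 g/(m³·d) = 0.8788 kg soluble BOD₅/(m³·d).

L_v ≈ 0.879 kg soluble BOD₅/(m³·d)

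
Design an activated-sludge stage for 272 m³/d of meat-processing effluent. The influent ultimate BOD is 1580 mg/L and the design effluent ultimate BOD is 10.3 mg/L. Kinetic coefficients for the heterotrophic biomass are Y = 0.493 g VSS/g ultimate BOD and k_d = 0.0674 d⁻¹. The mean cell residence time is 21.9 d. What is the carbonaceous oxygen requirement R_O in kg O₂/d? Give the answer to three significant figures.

Y_obs = Y / (1 + k_d θ_c) = 0.493 / (1 + 0.0674 × 21.9) = 0.493 / 2.476 = 0.1991.
Substrate removed = Q·(S₀ − S) = 272 m³/d × (1580 − 10.3) g/m³ = 4.27×10^5 g/d = 427.0 kg/d.
P_X = Y_obs·Q·(S₀ − S) = 0.1991 × 427.0 = 85.01 kg VSS/d.
Carbonaceous O₂ demand = substrate oxidised − cell-mass equivalent = 427.0 − 1.42 × 85.01 = 306.2 kg O₂/d.

R_O ≈ 306 kg O₂/d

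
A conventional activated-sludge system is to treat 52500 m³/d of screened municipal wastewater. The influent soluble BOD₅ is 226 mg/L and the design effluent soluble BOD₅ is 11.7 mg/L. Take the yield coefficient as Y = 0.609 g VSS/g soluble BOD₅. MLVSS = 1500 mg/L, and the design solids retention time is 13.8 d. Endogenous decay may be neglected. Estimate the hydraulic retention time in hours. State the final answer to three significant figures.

τ ≈ 28.8 h

V·X = Y·Q·ΔS·θ_c gives V = 0.609 × 52500 × (226 − 11.7) × 13.8 / 1500 = 63036 m³.
HRT = V/Q = 63036 m³ / 52500 m³·d⁻¹ = 1.201 d × 24 = 28.82 h.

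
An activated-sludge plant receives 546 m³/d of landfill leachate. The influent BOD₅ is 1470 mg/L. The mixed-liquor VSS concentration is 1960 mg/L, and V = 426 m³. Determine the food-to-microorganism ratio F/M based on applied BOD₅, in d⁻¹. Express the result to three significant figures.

Food-to-microorganism ratio F/M = Q S₀ / (V X) = 546 × 1470 / (426.0 × 1960) = 0.9613 d⁻¹.

F/M ≈ 0.961 d⁻¹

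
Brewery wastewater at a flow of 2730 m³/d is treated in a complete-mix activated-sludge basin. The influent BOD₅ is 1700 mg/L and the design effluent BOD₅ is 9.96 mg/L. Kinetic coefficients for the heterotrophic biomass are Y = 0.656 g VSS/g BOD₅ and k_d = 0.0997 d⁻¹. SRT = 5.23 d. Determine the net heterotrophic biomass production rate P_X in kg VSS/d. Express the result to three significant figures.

P_X ≈ 1990 kg VSS/d

Y_obs = Y / (1 + k_d θ_c) = 0.656 / (1 + 0.0997 × 5.23) = 0.656 / 1.521 = 0.4312.
Mass of BOD₅ removed per day: Q(S₀ − S) = 2730 × 1690 g/m³ = 4614 kg/d.
Net biomass production P_X = Y_obs × Q·(S₀ − S) = 0.4312 × 4614 = 1989 kg VSS/d.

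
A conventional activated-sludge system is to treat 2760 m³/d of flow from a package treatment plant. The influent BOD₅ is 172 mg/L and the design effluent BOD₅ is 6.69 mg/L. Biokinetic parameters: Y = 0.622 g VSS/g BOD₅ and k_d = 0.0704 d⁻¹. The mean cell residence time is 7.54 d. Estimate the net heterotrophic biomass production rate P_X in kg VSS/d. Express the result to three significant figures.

Y_obs = Y / (1 + k_d θ_c) = 0.622 / (1 + 0.0704 × 7.54) = 0.622 / 1.531 = 0.4063.
Substrate removed = Q·(S₀ − S) = 2760 m³/d × (172 − 6.69) g/m³ = 4.56×10^5 g/d = 456.3 kg/d.
Net biomass production P_X = Y_obs × Q·(S₀ − S) = 0.4063 × 456.3 = 185.4 kg VSS/d.

P_X ≈ 185 kg VSS/d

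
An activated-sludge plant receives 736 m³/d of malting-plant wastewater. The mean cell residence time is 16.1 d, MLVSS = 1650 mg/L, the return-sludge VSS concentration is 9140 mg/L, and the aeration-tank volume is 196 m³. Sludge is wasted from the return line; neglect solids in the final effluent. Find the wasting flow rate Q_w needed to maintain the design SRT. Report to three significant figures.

Q_w ≈ 2.20 m³/d

Q_w = (V·X)/(θ_c X_r) = 196.0 × 1650 / (16.1 × 9140) = 2.198 m³/d.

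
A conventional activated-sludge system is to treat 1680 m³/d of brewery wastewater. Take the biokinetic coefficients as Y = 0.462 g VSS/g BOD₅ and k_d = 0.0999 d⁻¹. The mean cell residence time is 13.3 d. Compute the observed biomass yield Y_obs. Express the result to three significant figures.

Y_obs ≈ 0.198 g VSS/g BOD₅

Y_obs = Y / (1 + k_d θ_c) = 0.462 / (1 + 0.0999 × 13.3) = 0.462 / 2.329 = 0.1984.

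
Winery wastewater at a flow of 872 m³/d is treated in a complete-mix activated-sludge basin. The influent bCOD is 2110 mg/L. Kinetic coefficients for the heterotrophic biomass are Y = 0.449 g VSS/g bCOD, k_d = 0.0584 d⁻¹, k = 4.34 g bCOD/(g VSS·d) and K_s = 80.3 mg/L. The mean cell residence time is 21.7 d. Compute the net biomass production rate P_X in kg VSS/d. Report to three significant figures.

Effluent substrate depends only on kinetics and SRT: S = K_s(1 + k_d θ_c) / [θ_c(Yk − k_d) − 1] = 80.3 × (1 + 0.0584 × 21.7) / [21.7 × (0.449 × 4.34 − 0.0584) − 1] = 182.1 / 40.02 = 4.549 mg/L.
Y_obs = Y / (1 + k_d θ_c) = 0.449 / (1 + 0.0584 × 21.7) = 0.449 / 2.267 = 0.1980.
Mass of bCOD removed per day: Q(S₀ − S) = 872 × 2105 g/m³ = 1836 kg/d.
So the net sludge growth is P_X = 0.1980 × 1836 = 363.6 kg VSS/d.

P_X ≈ 364 kg VSS/d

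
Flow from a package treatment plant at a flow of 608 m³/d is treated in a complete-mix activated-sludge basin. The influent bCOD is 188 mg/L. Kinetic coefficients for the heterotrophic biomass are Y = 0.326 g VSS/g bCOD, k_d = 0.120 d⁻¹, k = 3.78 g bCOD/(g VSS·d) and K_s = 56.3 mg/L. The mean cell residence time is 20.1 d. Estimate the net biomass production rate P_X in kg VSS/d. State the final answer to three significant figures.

P_X ≈ 10.4 kg VSS/d

For a completely mixed reactor with recycle the Lawrence–McCarty relation gives S = K_s·(1 + k_d·θ_c) / [θ_c·(Y·k − k_d) − 1] = 56.3 × (1 + 0.120 × 20.1) / [20.1 × (0.326 × 3.78 − 0.120) − 1] = 192.1 / 21.36 = 8.995 mg/L.
Y_obs = Y / (1 + k_d θ_c) = 0.326 / (1 + 0.120 × 20.1) = 0.326 / 3.412 = 0.09555.
ΔS = 188 − 8.99 = 179.0 mg/L, so the substrate removal rate is 608 × 179.0/1000 = 108.8 kg bCOD/d.
P_X = Y_obs · Q(S₀ − S) = 0.09555 × 108.8 = 10.40 kg VSS/d.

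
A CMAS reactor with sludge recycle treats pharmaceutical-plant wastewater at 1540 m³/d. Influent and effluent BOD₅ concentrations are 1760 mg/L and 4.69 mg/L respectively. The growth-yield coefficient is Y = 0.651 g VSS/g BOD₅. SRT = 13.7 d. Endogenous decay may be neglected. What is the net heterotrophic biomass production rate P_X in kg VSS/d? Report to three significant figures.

Since k_d ≈ 0, Y_obs = Y = 0.651 g VSS/g BOD₅.
ΔS = 1760 − 4.69 = 1755 mg/L, so the substrate removal rate is 1540 × 1755/1000 = 2703 kg BOD₅/d.
P_X = Y_obs · Q(S₀ − S) = 0.6510 × 2703 = 1760 kg VSS/d.

P_X ≈ 1760 kg VSS/d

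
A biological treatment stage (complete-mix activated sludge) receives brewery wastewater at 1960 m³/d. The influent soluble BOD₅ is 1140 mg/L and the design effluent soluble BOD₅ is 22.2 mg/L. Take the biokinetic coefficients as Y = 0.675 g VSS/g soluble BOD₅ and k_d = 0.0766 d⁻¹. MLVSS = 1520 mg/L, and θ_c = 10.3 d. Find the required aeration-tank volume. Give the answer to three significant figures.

Steady-state biomass mass balance: V·X·(1 + k_d·θ_c) = Y·Q·(S₀ − S)·θ_c, so V = 0.675 × 1960 × (1140 − 22.2) × 10.3 / [1520 × (1 + 0.0766 × 10.3)] = 1.52×10^7 / 2719 = 5602 m³.

V ≈ 5600 m³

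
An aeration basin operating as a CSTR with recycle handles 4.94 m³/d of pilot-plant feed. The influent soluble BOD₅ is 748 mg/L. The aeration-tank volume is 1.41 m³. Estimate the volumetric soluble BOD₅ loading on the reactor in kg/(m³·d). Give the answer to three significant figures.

Applied soluble BOD₅ load per unit volume = Q·S₀/V = (4.94 × 748/1000)/1.410 = 2.621 kg soluble BOD₅·m⁻³·d⁻¹.

L_v ≈ 2.62 kg soluble BOD₅/(m³·d)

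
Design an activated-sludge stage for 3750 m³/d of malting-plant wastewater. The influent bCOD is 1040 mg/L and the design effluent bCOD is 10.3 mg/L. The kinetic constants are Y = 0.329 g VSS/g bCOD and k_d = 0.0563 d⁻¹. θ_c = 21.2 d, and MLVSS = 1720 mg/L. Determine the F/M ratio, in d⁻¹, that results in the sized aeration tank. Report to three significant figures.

Rearranging the biomass balance for a CMAS with decay, V = Y·Q·ΔS·θ_c / [X·(1+k_d θ_c)] = 0.329 × 3750 × (1040 − 10.3) × 21.2 / [1720 × (1 + 0.0563 × 21.2)] = 2.69×10^7 / 3773 = 7138 m³.
F/M = applied load / biomass = Q·S₀/(V·X) = 3750 × 1040 / (7138 × 1720) = 0.3176 d⁻¹.

F/M ≈ 0.318 d⁻¹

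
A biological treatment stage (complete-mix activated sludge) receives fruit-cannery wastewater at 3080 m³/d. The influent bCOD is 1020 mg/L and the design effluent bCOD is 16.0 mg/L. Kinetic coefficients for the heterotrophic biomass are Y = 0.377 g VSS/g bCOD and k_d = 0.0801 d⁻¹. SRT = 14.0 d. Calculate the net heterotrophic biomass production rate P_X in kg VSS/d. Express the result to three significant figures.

P_X ≈ 550 kg VSS/d

The observed yield is Y_obs = Y/(1 + k_d·θ_c) = 0.377 / (1 + 0.0801 × 14.0) = 0.377 / 2.121 = 0.1777 g VSS per g bCOD removed.
ΔS = 1020 − 16.0 = 1004 mg/L, so the substrate removal rate is 3080 × 1004/1000 = 3092 kg bCOD/d.
So the net sludge growth is P_X = 0.1777 × 3092 = 549.5 kg VSS/d.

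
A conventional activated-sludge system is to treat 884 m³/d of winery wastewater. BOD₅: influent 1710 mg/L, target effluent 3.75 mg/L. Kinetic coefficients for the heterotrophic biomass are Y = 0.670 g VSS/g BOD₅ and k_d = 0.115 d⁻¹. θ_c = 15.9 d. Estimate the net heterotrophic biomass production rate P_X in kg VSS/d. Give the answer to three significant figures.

Y_obs = Y / (1 + k_d θ_c) = 0.670 / (1 + 0.115 × 15.9) = 0.670 / 2.829 = 0.2369.
ΔS = 1710 − 3.75 = 1706 mg/L, so the substrate removal rate is 884 × 1706/1000 = 1508 kg BOD₅/d.
So the net sludge growth is P_X = 0.2369 × 1508 = 357.3 kg VSS/d.

P_X ≈ 357 kg VSS/d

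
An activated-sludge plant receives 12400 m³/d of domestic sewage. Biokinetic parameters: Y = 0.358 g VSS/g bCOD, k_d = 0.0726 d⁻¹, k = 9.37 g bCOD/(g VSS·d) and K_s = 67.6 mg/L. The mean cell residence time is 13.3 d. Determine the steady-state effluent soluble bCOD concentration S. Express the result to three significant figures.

S ≈ 3.12 mg/L

Effluent substrate depends only on kinetics and SRT: S = K_s(1 + k_d θ_c) / [θ_c(Yk − k_d) − 1] = 67.6 × (1 + 0.0726 × 13.3) / [13.3 × (0.358 × 9.37 − 0.0726) − 1] = 132.9 / 42.65 = 3.116 mg/L.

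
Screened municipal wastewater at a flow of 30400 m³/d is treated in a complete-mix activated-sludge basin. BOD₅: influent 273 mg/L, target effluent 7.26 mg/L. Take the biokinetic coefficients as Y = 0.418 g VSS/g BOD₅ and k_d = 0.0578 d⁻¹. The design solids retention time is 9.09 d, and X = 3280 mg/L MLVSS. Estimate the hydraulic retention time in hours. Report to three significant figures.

From the SRT design equation V = Y Q (S₀−S) θ_c / [X (1 + k_d θ_c)] = 0.418 × 30400 × (273 − 7.26) × 9.09 / [3280 × (1 + 0.0578 × 9.09)] = 3.07×10^7 / 5003 = 6135 m³.
τ = V/Q = 6135/30400 = 0.2018 d, or 4.843 h.

τ ≈ 4.84 h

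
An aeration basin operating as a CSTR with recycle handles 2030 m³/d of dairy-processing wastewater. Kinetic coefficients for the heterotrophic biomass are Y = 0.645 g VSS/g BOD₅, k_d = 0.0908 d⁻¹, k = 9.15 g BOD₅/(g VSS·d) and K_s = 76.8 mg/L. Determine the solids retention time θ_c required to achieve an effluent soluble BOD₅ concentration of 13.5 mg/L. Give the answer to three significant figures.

From 1/θ_c = Y·k·S/(K_s + S) − k_d: Y·k·S/(K_s+S) = 0.645 × 9.15 × 13.5 / (76.8 + 13.5) = 0.8823 d⁻¹.
Then 1/θ_c = μ − k_d = 0.8823 − 0.0908 = 0.7915 d⁻¹, giving θ_c = 1.263 d.

θ_c ≈ 1.26 d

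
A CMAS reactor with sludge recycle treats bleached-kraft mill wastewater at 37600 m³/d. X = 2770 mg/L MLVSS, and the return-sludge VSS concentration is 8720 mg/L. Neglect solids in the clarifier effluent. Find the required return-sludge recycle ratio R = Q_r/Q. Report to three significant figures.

R ≈ 0.466

Solids balance on the clarifier gives (1+R)X = R·X_r, so R = X/(X_r − X) = 2770 / (8720 − 2770) = 0.4655.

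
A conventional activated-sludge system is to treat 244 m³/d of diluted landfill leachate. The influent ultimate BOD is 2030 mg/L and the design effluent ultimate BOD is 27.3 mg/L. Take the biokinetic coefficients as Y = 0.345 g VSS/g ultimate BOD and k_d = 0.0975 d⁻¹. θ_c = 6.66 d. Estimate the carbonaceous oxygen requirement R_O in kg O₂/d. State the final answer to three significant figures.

Y_obs = Y / (1 + k_d θ_c) = 0.345 / (1 + 0.0975 × 6.66) = 0.345 / 1.649 = 0.2092.
Substrate removed = Q·(S₀ − S) = 244 m³/d × (2030 − 27.3) g/m³ = 4.89×10^5 g/d = 488.7 kg/d.
P_X = Y_obs·Q·(S₀ − S) = 0.2092 × 488.7 = 102.2 kg VSS/d.
Carbonaceous O₂ demand = substrate oxidised − cell-mass equivalent = 488.7 − 1.42 × 102.2 = 343.5 kg O₂/d.

R_O ≈ 344 kg O₂/d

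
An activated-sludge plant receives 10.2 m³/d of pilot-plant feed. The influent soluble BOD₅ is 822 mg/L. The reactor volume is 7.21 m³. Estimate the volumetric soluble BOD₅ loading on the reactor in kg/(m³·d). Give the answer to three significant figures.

Volumetric loading L_v = Q·S₀ / V = 10.2 × 822 g/m³ / 7.210 m³ = 1163 g/(m³·d) = 1.163 kg soluble BOD₅/(m³·d).

L_v ≈ 1.16 kg soluble BOD₅/(m³·d)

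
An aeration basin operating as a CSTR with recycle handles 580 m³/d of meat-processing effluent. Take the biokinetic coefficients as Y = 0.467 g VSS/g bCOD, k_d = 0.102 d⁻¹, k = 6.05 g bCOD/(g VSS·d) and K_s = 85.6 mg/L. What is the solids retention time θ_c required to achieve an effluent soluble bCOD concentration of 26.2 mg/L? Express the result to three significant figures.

θ_c ≈ 1.79 d

From 1/θ_c = Y·k·S/(K_s + S) − k_d: Y·k·S/(K_s+S) = 0.467 × 6.05 × 26.2 / (85.6 + 26.2) = 0.6621 d⁻¹.
Then 1/θ_c = μ − k_d = 0.6621 − 0.102 = 0.5601 d⁻¹, giving θ_c = 1.785 d.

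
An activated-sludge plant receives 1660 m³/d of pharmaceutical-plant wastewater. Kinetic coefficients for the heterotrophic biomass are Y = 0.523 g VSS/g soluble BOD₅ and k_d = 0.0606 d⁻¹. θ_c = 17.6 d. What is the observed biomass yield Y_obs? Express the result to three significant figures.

Correct the yield for decay: Y_obs = Y/(1 + k_d θ_c) = 0.523 / (1 + 0.0606 × 17.6) = 0.523 / 2.067 = 0.2531.

Y_obs ≈ 0.253 g VSS/g soluble BOD₅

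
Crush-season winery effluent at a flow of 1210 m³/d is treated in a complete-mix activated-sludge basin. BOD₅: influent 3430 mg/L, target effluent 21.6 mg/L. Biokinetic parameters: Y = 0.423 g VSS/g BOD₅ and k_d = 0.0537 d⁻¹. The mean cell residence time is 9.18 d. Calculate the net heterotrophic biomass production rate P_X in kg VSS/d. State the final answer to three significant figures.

Observed yield with endogenous decay: Y_obs = Y / (1 + k_d·θ_c) = 0.423 / (1 + 0.0537 × 9.18) = 0.423 / 1.493 = 0.2833 g VSS/g BOD₅.
Mass of BOD₅ removed per day: Q(S₀ − S) = 1210 × 3408 g/m³ = 4124 kg/d.
Biomass produced: P_X = Y_obs·Q·ΔS = 0.2833 × 4124 ≈ 1168 kg VSS/d.

P_X ≈ 1170 kg VSS/d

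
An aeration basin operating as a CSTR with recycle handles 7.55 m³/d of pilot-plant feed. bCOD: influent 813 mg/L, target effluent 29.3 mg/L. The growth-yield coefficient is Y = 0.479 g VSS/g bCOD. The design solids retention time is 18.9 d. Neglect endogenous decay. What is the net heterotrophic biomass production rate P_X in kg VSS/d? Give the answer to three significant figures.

Since k_d ≈ 0, Y_obs = Y = 0.479 g VSS/g bCOD.
Substrate removed = Q·(S₀ − S) = 7.55 m³/d × (813 − 29.3) g/m³ = 5.92×10^3 g/d = 5.917 kg/d.
P_X = Y_obs · Q(S₀ − S) = 0.4790 × 5.917 = 2.834 kg VSS/d.

P_X ≈ 2.83 kg VSS/d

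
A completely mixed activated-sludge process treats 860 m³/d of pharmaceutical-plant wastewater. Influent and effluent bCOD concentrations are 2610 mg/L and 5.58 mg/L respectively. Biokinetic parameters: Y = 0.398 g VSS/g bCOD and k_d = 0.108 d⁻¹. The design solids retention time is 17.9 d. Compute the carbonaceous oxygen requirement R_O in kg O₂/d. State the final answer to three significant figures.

R_O ≈ 1810 kg O₂/d

Y_obs = Y / (1 + k_d θ_c) = 0.398 / (1 + 0.108 × 17.9) = 0.398 / 2.933 = 0.1357.
Substrate removed = Q·(S₀ − S) = 860 m³/d × (2610 − 5.58) g/m³ = 2.24×10^6 g/d = 2240 kg/d.
P_X = Y_obs·Q·(S₀ − S) = 0.1357 × 2240 = 303.9 kg VSS/d.
R_O = Q·ΔS − 1.42 P_X = 2240 − 431.6 = 1808 kg O₂/d.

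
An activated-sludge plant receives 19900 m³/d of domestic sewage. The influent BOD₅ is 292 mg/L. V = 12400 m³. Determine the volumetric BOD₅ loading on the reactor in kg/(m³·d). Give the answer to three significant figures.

L_v ≈ 0.469 kg BOD₅/(m³·d)

L_v = Q S₀ / V = 19900 × 292 × 10⁻³ / 12400 = 0.4686 kg/(m³·d).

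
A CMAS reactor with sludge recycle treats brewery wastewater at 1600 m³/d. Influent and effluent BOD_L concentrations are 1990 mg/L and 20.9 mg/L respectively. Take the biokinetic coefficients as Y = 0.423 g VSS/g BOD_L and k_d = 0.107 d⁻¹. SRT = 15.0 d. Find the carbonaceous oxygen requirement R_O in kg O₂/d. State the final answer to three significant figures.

Observed yield with endogenous decay: Y_obs = Y / (1 + k_d·θ_c) = 0.423 / (1 + 0.107 × 15.0) = 0.423 / 2.605 = 0.1624 g VSS/g BOD_L.
Q·(S₀ − S) = 1600 × (1990 − 20.9) × 10⁻³ = 3151 kg/d removed.
Net sludge production P_X = 0.1624 × 3151 = 511.6 kg VSS/d.
Carbonaceous O₂ demand = substrate oxidised − cell-mass equivalent = 3151 − 1.42 × 511.6 = 2424 kg O₂/d.

R_O ≈ 2420 kg O₂/d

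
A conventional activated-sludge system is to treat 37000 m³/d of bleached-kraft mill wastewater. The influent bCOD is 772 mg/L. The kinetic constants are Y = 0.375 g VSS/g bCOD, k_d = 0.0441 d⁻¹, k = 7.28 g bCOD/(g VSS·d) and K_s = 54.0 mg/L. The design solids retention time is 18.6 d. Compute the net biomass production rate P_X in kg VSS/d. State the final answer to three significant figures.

P_X ≈ 5870 kg VSS/d

From the Monod/SRT balance for a CMAS, S = K_s·(1+k_d θ_c)/[θ_c·(Y k − k_d) − 1] = 54.0 × (1 + 0.0441 × 18.6) / [18.6 × (0.375 × 7.28 − 0.0441) − 1] = 98.29 / 48.96 = 2.008 mg/L.
Correct the yield for decay: Y_obs = Y/(1 + k_d θ_c) = 0.375 / (1 + 0.0441 × 18.6) = 0.375 / 1.820 = 0.2060.
Q·(S₀ − S) = 37000 × (772 − 2.01) × 10⁻³ = 28490 kg/d removed.
So the net sludge growth is P_X = 0.2060 × 28490 = 5869 kg VSS/d.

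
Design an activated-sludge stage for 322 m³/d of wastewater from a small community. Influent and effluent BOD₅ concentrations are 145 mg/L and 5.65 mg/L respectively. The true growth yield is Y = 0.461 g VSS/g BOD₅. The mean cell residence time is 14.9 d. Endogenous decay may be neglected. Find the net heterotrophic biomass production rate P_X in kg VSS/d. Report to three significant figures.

No decay correction is needed, so Y_obs = Y = 0.461.
ΔS = 145 − 5.65 = 139.3 mg/L, so the substrate removal rate is 322 × 139.3/1000 = 44.87 kg BOD₅/d.
Biomass produced: P_X = Y_obs·Q·ΔS = 0.4610 × 44.87 ≈ 20.69 kg VSS/d.

P_X ≈ 20.7 kg VSS/d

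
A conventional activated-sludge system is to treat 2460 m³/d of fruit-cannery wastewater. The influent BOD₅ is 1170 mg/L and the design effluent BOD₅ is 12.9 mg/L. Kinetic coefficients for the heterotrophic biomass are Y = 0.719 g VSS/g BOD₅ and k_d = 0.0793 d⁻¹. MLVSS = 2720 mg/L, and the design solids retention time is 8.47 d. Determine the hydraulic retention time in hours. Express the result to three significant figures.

Steady-state biomass mass balance: V·X·(1 + k_d·θ_c) = Y·Q·(S₀ − S)·θ_c, so V = 0.719 × 2460 × (1170 − 12.9) × 8.47 / [2720 × (1 + 0.0793 × 8.47)] = 1.73×10^7 / 4547 = 3812 m³.
τ = V/Q = 3812/2460 = 1.550 d, or 37.19 h.

τ ≈ 37.2 h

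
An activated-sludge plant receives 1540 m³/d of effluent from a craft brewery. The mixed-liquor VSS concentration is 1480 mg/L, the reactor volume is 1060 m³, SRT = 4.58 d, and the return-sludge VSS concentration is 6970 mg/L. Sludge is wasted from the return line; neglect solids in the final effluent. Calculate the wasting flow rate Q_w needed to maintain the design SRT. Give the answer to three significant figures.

Q_w ≈ 49.1 m³/d

Wasting from the return line (neglecting effluent solids): Q_w = V·X / (θ_c·X_r) = 1060 × 1480 / (4.58 × 6970) = 49.14 m³/d.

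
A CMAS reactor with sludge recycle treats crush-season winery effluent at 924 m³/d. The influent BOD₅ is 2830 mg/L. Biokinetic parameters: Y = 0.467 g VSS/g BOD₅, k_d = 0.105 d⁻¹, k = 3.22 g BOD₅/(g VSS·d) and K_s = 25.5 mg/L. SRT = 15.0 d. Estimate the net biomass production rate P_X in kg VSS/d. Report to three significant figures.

From the Monod/SRT balance for a CMAS, S = K_s·(1+k_d θ_c)/[θ_c·(Y k − k_d) − 1] = 25.5 × (1 + 0.105 × 15.0) / [15.0 × (0.467 × 3.22 − 0.105) − 1] = 65.66 / 19.98 = 3.286 mg/L.
Correct the yield for decay: Y_obs = Y/(1 + k_d θ_c) = 0.467 / (1 + 0.105 × 15.0) = 0.467 / 2.575 = 0.1814.
Mass of BOD₅ removed per day: Q(S₀ − S) = 924 × 2827 g/m³ = 2612 kg/d.
Net biomass production P_X = Y_obs × Q·(S₀ − S) = 0.1814 × 2612 = 473.7 kg VSS/d.

P_X ≈ 474 kg VSS/d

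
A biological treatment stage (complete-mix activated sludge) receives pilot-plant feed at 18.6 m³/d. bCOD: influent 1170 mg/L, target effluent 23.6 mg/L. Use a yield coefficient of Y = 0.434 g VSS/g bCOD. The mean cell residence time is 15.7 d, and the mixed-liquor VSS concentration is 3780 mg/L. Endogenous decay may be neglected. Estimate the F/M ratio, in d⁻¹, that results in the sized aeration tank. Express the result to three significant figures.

V·X = Y·Q·ΔS·θ_c gives V = 0.434 × 18.6 × (1170 − 23.6) × 15.7 / 3780 = 38.44 m³.
F/M = Q·S₀ / (V·X) = 18.6 × 1170 / (38.44 × 3780) = 0.1498 g bCOD·(g VSS·d)⁻¹.

F/M ≈ 0.150 d⁻¹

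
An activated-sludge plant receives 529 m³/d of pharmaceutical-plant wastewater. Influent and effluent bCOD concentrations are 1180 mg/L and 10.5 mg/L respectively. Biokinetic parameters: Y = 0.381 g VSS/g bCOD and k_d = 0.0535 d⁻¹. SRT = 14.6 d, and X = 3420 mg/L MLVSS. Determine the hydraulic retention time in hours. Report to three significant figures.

Rearranging the biomass balance for a CMAS with decay, V = Y·Q·ΔS·θ_c / [X·(1+k_d θ_c)] = 0.381 × 529 × (1180 − 10.5) × 14.6 / [3420 × (1 + 0.0535 × 14.6)] = 3.44×10^6 / 6091 = 565.0 m³.
Hydraulic retention time τ = V/Q = 565.0 / 529 = 1.068 d = 25.63 h.

τ ≈ 25.6 h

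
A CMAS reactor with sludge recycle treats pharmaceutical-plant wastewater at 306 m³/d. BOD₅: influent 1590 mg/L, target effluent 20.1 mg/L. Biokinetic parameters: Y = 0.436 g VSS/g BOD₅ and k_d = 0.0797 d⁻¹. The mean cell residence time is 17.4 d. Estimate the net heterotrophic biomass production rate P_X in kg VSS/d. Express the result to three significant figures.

Observed yield with endogenous decay: Y_obs = Y / (1 + k_d·θ_c) = 0.436 / (1 + 0.0797 × 17.4) = 0.436 / 2.387 = 0.1827 g VSS/g BOD₅.
Mass of BOD₅ removed per day: Q(S₀ − S) = 306 × 1570 g/m³ = 480.4 kg/d.
Net biomass production P_X = Y_obs × Q·(S₀ − S) = 0.1827 × 480.4 = 87.75 kg VSS/d.

P_X ≈ 87.8 kg VSS/d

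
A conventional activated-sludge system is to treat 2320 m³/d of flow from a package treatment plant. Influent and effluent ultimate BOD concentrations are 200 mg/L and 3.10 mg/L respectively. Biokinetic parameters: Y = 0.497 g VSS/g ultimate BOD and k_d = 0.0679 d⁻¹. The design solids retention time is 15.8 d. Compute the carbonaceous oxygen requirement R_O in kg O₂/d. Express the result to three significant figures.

The observed yield is Y_obs = Y/(1 + k_d·θ_c) = 0.497 / (1 + 0.0679 × 15.8) = 0.497 / 2.073 = 0.2398 g VSS per g ultimate BOD removed.
Q·(S₀ − S) = 2320 × (200 − 3.10) × 10⁻³ = 456.8 kg/d removed.
P_X = Y_obs·Q·(S₀ − S) = 0.2398 × 456.8 = 109.5 kg VSS/d.
Carbonaceous O₂ demand = substrate oxidised − cell-mass equivalent = 456.8 − 1.42 × 109.5 = 301.3 kg O₂/d.

R_O ≈ 301 kg O₂/d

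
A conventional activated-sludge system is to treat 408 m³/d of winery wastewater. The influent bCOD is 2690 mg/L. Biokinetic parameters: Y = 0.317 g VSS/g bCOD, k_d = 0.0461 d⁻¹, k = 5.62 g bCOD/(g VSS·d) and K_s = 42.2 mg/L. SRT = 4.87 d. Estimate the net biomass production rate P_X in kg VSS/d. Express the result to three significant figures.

P_X ≈ 283 kg VSS/d

From the Monod/SRT balance for a CMAS, S = K_s·(1+k_d θ_c)/[θ_c·(Y k − k_d) − 1] = 42.2 × (1 + 0.0461 × 4.87) / [4.87 × (0.317 × 5.62 − 0.0461) − 1] = 51.67 / 7.452 = 6.935 mg/L.
Observed yield with endogenous decay: Y_obs = Y / (1 + k_d·θ_c) = 0.317 / (1 + 0.0461 × 4.87) = 0.317 / 1.225 = 0.2589 g VSS/g bCOD.
Q·(S₀ − S) = 408 × (2690 − 6.93) × 10⁻³ = 1095 kg/d removed.
P_X = Y_obs · Q(S₀ − S) = 0.2589 × 1095 = 283.4 kg VSS/d.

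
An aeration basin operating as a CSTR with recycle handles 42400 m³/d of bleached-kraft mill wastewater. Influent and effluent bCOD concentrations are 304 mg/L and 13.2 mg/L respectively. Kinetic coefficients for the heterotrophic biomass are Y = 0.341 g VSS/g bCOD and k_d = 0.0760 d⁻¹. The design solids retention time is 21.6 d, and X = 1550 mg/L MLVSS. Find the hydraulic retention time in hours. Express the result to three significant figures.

τ ≈ 12.6 h

Rearranging the biomass balance for a CMAS with decay, V = Y·Q·ΔS·θ_c / [X·(1+k_d θ_c)] = 0.341 × 42400 × (304 − 13.2) × 21.6 / [1550 × (1 + 0.0760 × 21.6)] = 9.08×10^7 / 4094 = 22180 m³.
HRT = V/Q = 22180 m³ / 42400 m³·d⁻¹ = 0.5231 d × 24 = 12.55 h.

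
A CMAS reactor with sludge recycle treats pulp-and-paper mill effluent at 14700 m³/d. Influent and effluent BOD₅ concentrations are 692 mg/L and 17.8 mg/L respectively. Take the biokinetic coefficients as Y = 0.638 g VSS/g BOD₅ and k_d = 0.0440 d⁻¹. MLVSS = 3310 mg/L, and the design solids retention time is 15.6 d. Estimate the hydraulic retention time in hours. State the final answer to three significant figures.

τ ≈ 28.9 h

Rearranging the biomass balance for a CMAS with decay, V = Y·Q·ΔS·θ_c / [X·(1+k_d θ_c)] = 0.638 × 14700 × (692 − 17.8) × 15.6 / [3310 × (1 + 0.0440 × 15.6)] = 9.86×10^7 / 5582 = 17671 m³.
Hydraulic retention time τ = V/Q = 17671 / 14700 = 1.202 d = 28.85 h.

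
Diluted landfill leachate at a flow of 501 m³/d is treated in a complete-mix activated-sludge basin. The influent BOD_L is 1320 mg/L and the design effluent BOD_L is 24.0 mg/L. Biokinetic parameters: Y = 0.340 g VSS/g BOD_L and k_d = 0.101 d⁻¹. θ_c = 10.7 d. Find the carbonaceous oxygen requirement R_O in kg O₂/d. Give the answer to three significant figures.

R_O ≈ 499 kg O₂/d

Correct the yield for decay: Y_obs = Y/(1 + k_d θ_c) = 0.340 / (1 + 0.101 × 10.7) = 0.340 / 2.081 = 0.1634.
Substrate removed = Q·(S₀ − S) = 501 m³/d × (1320 − 24.0) g/m³ = 6.49×10^5 g/d = 649.3 kg/d.
P_X = Y_obs·Q·(S₀ − S) = 0.1634 × 649.3 = 106.1 kg VSS/d.
R_O = Q·(S₀ − S) − 1.42·P_X = 649.3 − 1.42 × 106.1 = 498.6 kg O₂/d.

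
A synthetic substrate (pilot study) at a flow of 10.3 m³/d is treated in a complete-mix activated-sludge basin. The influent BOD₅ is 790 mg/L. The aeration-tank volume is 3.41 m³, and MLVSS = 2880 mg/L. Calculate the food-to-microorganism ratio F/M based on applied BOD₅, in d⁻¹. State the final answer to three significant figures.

F/M = applied load / biomass = Q·S₀/(V·X) = 10.3 × 790 / (3.410 × 2880) = 0.8285 d⁻¹.

F/M ≈ 0.829 d⁻¹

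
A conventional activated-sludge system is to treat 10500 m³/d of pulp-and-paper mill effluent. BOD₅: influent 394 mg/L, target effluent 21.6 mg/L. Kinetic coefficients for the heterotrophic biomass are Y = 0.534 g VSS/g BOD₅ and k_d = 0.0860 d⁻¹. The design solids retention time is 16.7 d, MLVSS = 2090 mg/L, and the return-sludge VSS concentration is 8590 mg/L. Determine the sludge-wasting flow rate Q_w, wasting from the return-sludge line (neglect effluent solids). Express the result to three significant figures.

Q_w ≈ 99.8 m³/d

Rearranging the biomass balance for a CMAS with decay, V = Y·Q·ΔS·θ_c / [X·(1+k_d θ_c)] = 0.534 × 10500 × (394 − 21.6) × 16.7 / [2090 × (1 + 0.0860 × 16.7)] = 3.49×10^7 / 5092 = 6849 m³.
Wasting from the return line (neglecting effluent solids): Q_w = V·X / (θ_c·X_r) = 6849 × 2090 / (16.7 × 8590) = 99.78 m³/d.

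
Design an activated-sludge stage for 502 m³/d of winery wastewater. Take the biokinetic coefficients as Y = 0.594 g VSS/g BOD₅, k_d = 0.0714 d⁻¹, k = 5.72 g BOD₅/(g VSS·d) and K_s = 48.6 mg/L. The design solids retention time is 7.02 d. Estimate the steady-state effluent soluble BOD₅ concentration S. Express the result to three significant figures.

From the Monod/SRT balance for a CMAS, S = K_s·(1+k_d θ_c)/[θ_c·(Y k − k_d) − 1] = 48.6 × (1 + 0.0714 × 7.02) / [7.02 × (0.594 × 5.72 − 0.0714) − 1] = 72.96 / 22.35 = 3.264 mg/L.

S ≈ 3.26 mg/L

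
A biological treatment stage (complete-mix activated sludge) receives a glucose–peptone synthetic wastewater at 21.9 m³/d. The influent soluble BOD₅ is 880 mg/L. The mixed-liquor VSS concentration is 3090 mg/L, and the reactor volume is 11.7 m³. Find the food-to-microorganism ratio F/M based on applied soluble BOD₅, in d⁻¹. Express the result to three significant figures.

Food-to-microorganism ratio F/M = Q S₀ / (V X) = 21.9 × 880 / (11.70 × 3090) = 0.5331 d⁻¹.

F/M ≈ 0.533 d⁻¹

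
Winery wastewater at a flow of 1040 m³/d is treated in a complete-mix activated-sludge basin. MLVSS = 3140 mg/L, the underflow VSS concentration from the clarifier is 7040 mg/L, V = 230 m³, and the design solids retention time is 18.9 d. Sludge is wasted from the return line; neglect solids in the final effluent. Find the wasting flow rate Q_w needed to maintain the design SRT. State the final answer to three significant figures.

Wasting from the return line (neglecting effluent solids): Q_w = V·X / (θ_c·X_r) = 230.0 × 3140 / (18.9 × 7040) = 5.428 m³/d.

Q_w ≈ 5.43 m³/d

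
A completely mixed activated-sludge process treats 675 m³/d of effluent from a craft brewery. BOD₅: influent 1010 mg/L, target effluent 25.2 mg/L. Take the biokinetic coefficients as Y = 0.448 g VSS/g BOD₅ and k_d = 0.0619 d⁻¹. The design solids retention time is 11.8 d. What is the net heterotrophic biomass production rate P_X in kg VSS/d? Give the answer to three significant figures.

Correct the yield for decay: Y_obs = Y/(1 + k_d θ_c) = 0.448 / (1 + 0.0619 × 11.8) = 0.448 / 1.730 = 0.2589.
Q·(S₀ − S) = 675 × (1010 − 25.2) × 10⁻³ = 664.7 kg/d removed.
P_X = Y_obs · Q(S₀ − S) = 0.2589 × 664.7 = 172.1 kg VSS/d.

P_X ≈ 172 kg VSS/d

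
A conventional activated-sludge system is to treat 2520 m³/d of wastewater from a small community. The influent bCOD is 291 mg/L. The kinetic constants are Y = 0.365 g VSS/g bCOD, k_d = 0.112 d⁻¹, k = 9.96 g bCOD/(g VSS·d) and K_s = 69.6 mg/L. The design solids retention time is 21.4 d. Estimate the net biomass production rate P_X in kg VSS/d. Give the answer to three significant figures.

For a completely mixed reactor with recycle the Lawrence–McCarty relation gives S = K_s·(1 + k_d·θ_c) / [θ_c·(Y·k − k_d) − 1] = 69.6 × (1 + 0.112 × 21.4) / [21.4 × (0.365 × 9.96 − 0.112) − 1] = 236.4 / 74.40 = 3.178 mg/L.
Correct the yield for decay: Y_obs = Y/(1 + k_d θ_c) = 0.365 / (1 + 0.112 × 21.4) = 0.365 / 3.397 = 0.1075.
Q·(S₀ − S) = 2520 × (291 − 3.18) × 10⁻³ = 725.3 kg/d removed.
P_X = Y_obs · Q(S₀ − S) = 0.1075 × 725.3 = 77.94 kg VSS/d.

P_X ≈ 77.9 kg VSS/d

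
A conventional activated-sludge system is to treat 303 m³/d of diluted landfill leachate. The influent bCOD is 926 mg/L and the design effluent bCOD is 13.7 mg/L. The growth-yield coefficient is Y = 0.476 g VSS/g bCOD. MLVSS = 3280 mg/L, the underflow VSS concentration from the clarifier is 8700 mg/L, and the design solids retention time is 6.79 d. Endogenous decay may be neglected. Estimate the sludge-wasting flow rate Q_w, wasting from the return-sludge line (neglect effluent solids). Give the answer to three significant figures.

Q_w ≈ 15.1 m³/d

Biomass mass balance (decay neglected): V·X = Y·Q·(S₀ − S)·θ_c, so V = 0.476 × 303 × (926 − 13.7) × 6.79 / 3280 = 272.4 m³.
θ_c = V·X/(Q_w·X_r) when wasting from the recycle, so Q_w = V·X/(θ_c·X_r) = 272.4 × 3280 / (6.79 × 8700) = 15.12 m³/d.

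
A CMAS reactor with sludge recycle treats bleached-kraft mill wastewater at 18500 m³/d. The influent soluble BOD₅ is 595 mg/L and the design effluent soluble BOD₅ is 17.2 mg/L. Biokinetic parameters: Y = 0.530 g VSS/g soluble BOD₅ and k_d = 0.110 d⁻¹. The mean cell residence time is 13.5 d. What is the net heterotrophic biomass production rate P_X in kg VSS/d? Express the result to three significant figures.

Observed yield with endogenous decay: Y_obs = Y / (1 + k_d·θ_c) = 0.530 / (1 + 0.110 × 13.5) = 0.530 / 2.485 = 0.2133 g VSS/g soluble BOD₅.
Mass of soluble BOD₅ removed per day: Q(S₀ − S) = 18500 × 577.8 g/m³ = 10689 kg/d.
P_X = Y_obs · Q(S₀ − S) = 0.2133 × 10689 = 2280 kg VSS/d.

P_X ≈ 2280 kg VSS/d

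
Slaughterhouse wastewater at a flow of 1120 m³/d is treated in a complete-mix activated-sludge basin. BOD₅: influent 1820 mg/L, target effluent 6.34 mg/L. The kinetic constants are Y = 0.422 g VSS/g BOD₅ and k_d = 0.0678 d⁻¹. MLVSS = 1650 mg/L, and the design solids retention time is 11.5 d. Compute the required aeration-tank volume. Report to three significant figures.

Rearranging the biomass balance for a CMAS with decay, V = Y·Q·ΔS·θ_c / [X·(1+k_d θ_c)] = 0.422 × 1120 × (1820 − 6.34) × 11.5 / [1650 × (1 + 0.0678 × 11.5)] = 9.86×10^6 / 2937 = 3357 m³.

V ≈ 3360 m³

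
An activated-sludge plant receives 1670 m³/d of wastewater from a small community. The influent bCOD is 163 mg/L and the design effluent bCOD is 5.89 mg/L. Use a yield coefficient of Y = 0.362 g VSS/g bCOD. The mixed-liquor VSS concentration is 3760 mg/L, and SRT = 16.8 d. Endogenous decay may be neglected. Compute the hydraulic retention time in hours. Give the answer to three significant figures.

With k_d = 0 the design equation reduces to V = Y Q (S₀−S) θ_c / X = 0.362 × 1670 × (163 − 5.89) × 16.8 / 3760 = 424.4 m³.
HRT = V/Q = 424.4 m³ / 1670 m³·d⁻¹ = 0.2541 d × 24 = 6.099 h.

τ ≈ 6.10 h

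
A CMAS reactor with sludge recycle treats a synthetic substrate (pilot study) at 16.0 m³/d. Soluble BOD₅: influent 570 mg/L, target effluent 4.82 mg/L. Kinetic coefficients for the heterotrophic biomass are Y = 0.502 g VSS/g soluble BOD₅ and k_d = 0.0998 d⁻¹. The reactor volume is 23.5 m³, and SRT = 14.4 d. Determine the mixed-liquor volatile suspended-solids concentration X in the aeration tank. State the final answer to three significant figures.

X ≈ 1140 mg/L

X = Y·Q·ΔS·θ_c / [V·(1 + k_d θ_c)] = 0.502 × 16.0 × (570 − 4.82) × 14.4 / [23.5 × (1 + 0.0998 × 14.4)] = 1141 mg/L.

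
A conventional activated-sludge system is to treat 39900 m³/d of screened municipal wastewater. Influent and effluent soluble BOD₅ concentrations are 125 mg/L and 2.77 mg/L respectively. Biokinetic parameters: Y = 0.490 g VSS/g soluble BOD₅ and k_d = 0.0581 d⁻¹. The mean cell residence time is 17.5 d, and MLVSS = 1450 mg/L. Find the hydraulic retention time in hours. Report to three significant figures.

Rearranging the biomass balance for a CMAS with decay, V = Y·Q·ΔS·θ_c / [X·(1+k_d θ_c)] = 0.490 × 39900 × (125 − 2.77) × 17.5 / [1450 × (1 + 0.0581 × 17.5)] = 4.18×10^7 / 2924 = 14301 m³.
Hydraulic retention time τ = V/Q = 14301 / 39900 = 0.3584 d = 8.602 h.

τ ≈ 8.60 h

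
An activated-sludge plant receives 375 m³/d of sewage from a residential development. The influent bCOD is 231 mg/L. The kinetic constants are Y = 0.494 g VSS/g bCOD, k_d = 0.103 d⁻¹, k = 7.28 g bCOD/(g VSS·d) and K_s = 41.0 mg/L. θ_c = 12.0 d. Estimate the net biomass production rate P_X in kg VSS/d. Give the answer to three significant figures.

P_X ≈ 19.0 kg VSS/d

Effluent substrate depends only on kinetics and SRT: S = K_s(1 + k_d θ_c) / [θ_c(Yk − k_d) − 1] = 41.0 × (1 + 0.103 × 12.0) / [12.0 × (0.494 × 7.28 − 0.103) − 1] = 91.68 / 40.92 = 2.240 mg/L.
Observed yield with endogenous decay: Y_obs = Y / (1 + k_d·θ_c) = 0.494 / (1 + 0.103 × 12.0) = 0.494 / 2.236 = 0.2209 g VSS/g bCOD.
Q·(S₀ − S) = 375 × (231 − 2.24) × 10⁻³ = 85.78 kg/d removed.
So the net sludge growth is P_X = 0.2209 × 85.78 = 18.95 kg VSS/d.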